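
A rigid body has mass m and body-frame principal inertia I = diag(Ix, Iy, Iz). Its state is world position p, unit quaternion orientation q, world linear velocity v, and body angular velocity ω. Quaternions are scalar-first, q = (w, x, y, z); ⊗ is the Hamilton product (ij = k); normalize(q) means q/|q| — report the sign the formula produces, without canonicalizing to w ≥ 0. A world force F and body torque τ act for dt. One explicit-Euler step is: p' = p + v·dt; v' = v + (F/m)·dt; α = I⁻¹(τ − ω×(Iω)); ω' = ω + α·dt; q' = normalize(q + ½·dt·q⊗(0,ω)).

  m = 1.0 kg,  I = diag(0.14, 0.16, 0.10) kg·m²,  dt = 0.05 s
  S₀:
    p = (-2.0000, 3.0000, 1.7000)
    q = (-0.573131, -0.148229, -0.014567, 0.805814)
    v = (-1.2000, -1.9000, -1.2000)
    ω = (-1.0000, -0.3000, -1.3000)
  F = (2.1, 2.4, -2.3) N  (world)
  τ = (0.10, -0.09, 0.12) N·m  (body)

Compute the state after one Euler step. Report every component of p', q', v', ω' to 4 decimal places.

p' = (-2.0600, 2.9050, 1.6400)
q' = (-0.5503, -0.1273, -0.0352, 0.8245)
v' = (-1.0950, -1.7800, -1.3150)
ω' = (-0.9559, -0.3444, -1.2430)

p' = p + v·dt = (-2.0600, 2.9050, 1.6400)
v + (F/m)dt = (-1.0950, -1.7800, -1.3150)
α = I⁻¹(τ − ω×Iω) = (0.8814, -0.8875, 1.1400)
ω + α·dt = (-0.9559, -0.3444, -1.2430)
q⊗(0,ω) = (0.8949591, 0.8338123, -0.8265724, 0.7749720)
updated quaternion q' = (-0.5503, -0.1273, -0.0352, 0.8245)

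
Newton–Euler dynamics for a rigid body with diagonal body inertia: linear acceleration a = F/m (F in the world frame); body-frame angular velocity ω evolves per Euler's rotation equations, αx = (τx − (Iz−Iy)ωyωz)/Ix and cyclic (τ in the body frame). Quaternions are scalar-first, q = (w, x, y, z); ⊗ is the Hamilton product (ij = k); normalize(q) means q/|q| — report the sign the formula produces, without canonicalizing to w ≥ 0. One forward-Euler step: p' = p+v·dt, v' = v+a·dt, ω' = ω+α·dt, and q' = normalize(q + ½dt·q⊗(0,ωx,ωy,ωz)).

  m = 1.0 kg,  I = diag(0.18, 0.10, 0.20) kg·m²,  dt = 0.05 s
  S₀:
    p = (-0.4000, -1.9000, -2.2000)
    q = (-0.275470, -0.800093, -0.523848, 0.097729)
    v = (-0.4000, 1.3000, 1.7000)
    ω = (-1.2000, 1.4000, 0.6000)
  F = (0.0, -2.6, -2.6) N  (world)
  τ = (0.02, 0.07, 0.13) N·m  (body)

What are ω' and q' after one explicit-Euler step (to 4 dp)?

ω' = (-1.2178, 1.4278, 0.5989)
q' = (-0.2823, -0.8022, -0.5238, 0.0498)

α = I⁻¹(τ − ω×Iω) = (-0.3556, 0.5560, -0.0220)
new body rate ω' = (-1.2178, 1.4278, 0.5989)
q⊗(0,ω) = (-0.2853618, -0.1205654, -0.0228770, -1.9140298)
updated quaternion q' = (-0.2823, -0.8022, -0.5238, 0.0498)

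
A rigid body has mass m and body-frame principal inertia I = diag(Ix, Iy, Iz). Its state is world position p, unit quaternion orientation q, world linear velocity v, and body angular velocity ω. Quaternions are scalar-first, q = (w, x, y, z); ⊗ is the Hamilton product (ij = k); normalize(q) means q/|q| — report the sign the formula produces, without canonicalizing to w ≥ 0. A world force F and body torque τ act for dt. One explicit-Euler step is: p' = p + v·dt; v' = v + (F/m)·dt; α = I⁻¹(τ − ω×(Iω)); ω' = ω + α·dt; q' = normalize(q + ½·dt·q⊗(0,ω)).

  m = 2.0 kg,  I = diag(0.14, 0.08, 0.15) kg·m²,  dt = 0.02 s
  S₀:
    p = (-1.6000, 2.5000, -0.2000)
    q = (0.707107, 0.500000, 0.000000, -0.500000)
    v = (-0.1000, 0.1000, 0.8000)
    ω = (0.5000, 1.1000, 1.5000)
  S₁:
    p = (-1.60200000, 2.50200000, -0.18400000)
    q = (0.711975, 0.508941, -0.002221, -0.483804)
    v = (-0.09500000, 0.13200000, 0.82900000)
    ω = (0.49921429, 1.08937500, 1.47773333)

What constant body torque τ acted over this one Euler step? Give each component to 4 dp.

Δω = ω₁−ω₀ = (-0.00078571, -0.01062500, -0.02226667)
ω₀×(Iω₀) = (0.1155, -0.0075, -0.0330)
τ = I·(Δω/dt) + ω₀×(Iω₀) = (0.1100, -0.0500, -0.2000)

τ = (0.1100, -0.0500, -0.2000)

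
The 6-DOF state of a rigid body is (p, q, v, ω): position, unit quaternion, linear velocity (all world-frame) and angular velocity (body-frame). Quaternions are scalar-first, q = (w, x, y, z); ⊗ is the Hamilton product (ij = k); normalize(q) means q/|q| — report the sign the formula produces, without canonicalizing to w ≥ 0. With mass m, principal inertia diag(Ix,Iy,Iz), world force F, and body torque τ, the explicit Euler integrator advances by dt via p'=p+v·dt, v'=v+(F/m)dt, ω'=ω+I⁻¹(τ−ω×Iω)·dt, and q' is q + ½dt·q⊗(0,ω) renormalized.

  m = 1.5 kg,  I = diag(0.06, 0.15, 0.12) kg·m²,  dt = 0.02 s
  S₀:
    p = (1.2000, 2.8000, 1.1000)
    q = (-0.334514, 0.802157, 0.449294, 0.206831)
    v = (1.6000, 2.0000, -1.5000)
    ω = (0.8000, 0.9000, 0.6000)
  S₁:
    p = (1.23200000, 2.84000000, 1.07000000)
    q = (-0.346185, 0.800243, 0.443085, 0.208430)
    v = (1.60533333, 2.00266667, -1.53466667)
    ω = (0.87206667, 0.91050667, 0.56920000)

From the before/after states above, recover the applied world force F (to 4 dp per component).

velocity change Δv = (0.00533333, 0.00266667, -0.03466667)
F = m·Δv/dt = (0.4000, 0.2000, -2.6000)

F = (0.4000, 0.2000, -2.6000)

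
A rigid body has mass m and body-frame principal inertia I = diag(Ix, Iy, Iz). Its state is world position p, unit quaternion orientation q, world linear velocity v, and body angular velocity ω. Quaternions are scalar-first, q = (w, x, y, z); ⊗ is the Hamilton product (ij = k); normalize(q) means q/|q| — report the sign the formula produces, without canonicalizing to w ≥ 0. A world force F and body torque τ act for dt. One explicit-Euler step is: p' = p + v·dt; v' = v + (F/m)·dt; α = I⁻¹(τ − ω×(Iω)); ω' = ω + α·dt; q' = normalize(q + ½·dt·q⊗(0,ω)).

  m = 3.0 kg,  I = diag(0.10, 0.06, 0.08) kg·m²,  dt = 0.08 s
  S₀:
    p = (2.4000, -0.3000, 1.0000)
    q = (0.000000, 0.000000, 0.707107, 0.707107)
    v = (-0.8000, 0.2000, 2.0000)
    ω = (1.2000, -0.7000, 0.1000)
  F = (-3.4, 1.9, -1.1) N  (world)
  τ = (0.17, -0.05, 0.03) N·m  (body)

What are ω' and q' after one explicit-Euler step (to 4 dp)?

ω' = (1.3371, -0.7699, 0.0964)
q' = (0.0169, 0.0226, 0.7399, 0.6721)

gyro term ω×Iω = (-0.0014, 0.0024, 0.0336)
(τ − ω×Iω)/I = (1.7140, -0.8733, -0.0450)
ω' = ω + α·dt = (1.3371, -0.7699, 0.0964)
q⊗(0,ω) = (0.4242642, 0.5656856, 0.8485284, -0.8485284)
updated quaternion q' = (0.0169, 0.0226, 0.7399, 0.6721)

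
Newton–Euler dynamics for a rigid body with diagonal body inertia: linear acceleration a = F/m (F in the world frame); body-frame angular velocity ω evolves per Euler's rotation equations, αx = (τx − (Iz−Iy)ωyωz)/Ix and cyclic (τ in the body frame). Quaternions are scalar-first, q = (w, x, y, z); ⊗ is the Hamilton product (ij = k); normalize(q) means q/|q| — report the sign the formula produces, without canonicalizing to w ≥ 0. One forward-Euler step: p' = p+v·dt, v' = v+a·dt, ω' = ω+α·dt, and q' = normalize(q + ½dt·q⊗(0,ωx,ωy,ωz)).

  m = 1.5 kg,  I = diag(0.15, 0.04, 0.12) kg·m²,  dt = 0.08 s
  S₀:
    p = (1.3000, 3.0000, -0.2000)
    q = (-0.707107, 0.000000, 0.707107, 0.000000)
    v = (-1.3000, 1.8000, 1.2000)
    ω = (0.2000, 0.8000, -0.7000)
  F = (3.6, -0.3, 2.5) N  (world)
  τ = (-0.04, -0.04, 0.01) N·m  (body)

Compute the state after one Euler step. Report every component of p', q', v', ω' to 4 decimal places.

p' = (1.1960, 3.1440, -0.1040)
q' = (-0.7291, -0.0254, 0.6838, 0.0141)
v' = (-1.1080, 1.7840, 1.3333)
ω' = (0.2026, 0.7284, -0.6816)

ω×(Iω) gyroscopic = (-0.0448, -0.0042, -0.0176)
α = I⁻¹(τ − ω×Iω) = (0.0320, -0.8950, 0.2300)
ω' = ω + α·dt = (0.2026, 0.7284, -0.6816)
q⊗(0,ω) = (-0.5656856, -0.6363963, -0.5656856, 0.3535535)
updated quaternion q' = (-0.7291, -0.0254, 0.6838, 0.0141)
new position p' = (1.1960, 3.1440, -0.1040)
v + (F/m)dt = (-1.1080, 1.7840, 1.3333)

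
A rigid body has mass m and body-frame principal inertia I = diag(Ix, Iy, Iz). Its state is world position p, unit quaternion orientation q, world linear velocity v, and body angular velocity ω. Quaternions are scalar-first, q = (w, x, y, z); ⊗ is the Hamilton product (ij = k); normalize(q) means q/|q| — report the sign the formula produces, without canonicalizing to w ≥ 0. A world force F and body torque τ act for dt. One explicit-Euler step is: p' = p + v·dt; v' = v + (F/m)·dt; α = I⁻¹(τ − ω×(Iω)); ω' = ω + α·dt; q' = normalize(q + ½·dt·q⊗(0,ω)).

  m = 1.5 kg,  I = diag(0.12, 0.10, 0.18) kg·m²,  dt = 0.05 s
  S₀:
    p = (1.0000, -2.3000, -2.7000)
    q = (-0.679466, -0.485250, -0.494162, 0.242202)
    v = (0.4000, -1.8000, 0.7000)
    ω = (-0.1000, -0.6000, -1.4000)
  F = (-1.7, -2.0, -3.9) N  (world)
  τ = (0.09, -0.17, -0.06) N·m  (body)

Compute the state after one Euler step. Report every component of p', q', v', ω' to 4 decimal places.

p' = (1.0200, -2.3900, -2.6650)
q' = (-0.6791, -0.4623, -0.5012, 0.2718)
v' = (0.3433, -1.8667, 0.5700)
ω' = (-0.0905, -0.6808, -1.4163)

ω×(Iω) gyroscopic = (0.0672, -0.0084, -0.0012)
(τ − ω×Iω)/I = (0.1900, -1.6160, -0.3267)
ω' = ω + α·dt = (-0.0905, -0.6808, -1.4163)
2q̇ = q⊗(0,ω) = (-0.0059394, 0.9050946, -0.2958906, 1.1929862)
q' = normalize(q + ½dt·q⊗(0,ω)) = (-0.6791, -0.4623, -0.5012, 0.2718)
p' = p + v·dt = (1.0200, -2.3900, -2.6650)
v + (F/m)dt = (0.3433, -1.8667, 0.5700)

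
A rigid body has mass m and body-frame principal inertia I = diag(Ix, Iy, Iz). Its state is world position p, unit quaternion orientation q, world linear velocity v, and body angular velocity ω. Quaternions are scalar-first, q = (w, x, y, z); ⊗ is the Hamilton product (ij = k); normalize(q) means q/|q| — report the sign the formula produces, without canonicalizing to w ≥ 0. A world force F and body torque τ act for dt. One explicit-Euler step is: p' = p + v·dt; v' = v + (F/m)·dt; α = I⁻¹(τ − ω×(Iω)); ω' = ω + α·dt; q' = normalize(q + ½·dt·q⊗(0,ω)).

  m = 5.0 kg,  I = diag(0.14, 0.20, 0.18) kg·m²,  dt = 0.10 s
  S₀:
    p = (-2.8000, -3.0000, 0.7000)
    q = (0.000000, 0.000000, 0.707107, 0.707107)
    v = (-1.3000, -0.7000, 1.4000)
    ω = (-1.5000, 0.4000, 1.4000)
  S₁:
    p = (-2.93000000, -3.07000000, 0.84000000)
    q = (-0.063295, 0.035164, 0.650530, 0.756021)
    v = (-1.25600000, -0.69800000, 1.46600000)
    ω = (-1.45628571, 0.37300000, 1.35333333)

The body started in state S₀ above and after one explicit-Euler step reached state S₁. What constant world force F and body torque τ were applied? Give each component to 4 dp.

v₁ − v₀ = (0.04400000, 0.00200000, 0.06600000)
F = m·Δv/dt = (2.2000, 0.1000, 3.3000)
rate change Δω = (0.04371429, -0.02700000, -0.04666667)
applied torque τ = (0.0500, 0.0300, -0.1200)

F = (2.2000, 0.1000, 3.3000)
τ = (0.0500, 0.0300, -0.1200)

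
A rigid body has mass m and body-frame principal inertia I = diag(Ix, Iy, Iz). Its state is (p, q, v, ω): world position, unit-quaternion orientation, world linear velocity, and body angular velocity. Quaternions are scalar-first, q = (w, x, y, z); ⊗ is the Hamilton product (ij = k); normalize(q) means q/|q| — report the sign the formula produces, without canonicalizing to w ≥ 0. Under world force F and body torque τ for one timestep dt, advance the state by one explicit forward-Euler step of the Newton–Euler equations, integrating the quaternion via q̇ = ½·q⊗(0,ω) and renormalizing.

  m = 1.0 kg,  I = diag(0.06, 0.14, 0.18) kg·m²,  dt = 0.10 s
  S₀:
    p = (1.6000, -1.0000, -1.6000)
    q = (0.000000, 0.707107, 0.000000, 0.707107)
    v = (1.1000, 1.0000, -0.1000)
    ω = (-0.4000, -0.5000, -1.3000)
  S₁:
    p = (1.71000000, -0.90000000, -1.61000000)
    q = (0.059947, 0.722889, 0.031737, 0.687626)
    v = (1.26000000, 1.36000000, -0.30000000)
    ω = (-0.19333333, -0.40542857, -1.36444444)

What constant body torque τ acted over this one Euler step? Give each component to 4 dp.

ω₁ − ω₀ = (0.20666667, 0.09457143, -0.06444444)
ω₀×(Iω₀) = (0.0260, -0.0624, 0.0160)
applied torque τ = (0.1500, 0.0700, -0.1000)

τ = (0.1500, 0.0700, -0.1000)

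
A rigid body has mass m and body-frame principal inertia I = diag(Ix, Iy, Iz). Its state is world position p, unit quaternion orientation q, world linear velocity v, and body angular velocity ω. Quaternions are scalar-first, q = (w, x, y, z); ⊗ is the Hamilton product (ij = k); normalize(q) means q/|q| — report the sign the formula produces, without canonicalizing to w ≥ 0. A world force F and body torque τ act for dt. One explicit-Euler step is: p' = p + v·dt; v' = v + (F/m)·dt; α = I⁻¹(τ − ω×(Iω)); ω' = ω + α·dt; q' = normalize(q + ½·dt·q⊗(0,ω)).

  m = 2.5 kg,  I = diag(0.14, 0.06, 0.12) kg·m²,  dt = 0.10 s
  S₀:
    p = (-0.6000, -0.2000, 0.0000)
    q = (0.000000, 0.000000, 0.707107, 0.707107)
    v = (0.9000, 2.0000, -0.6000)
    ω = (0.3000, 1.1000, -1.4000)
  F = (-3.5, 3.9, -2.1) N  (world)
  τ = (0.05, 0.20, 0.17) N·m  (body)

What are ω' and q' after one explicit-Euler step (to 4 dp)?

ω' = (0.4017, 1.4473, -1.2363)
q' = (0.0106, -0.0880, 0.7148, 0.6937)

gyro term ω×Iω = (-0.0924, -0.0084, -0.0264)
(τ − ω×Iω)/I = (1.0171, 3.4733, 1.6367)
new body rate ω' = (0.4017, 1.4473, -1.2363)
q⊗(0,ω) = (0.2121321, -1.7677675, 0.2121321, -0.2121321)
q + ½dt·q⊗(0,ω), renormalized = (0.0106, -0.0880, 0.7148, 0.6937)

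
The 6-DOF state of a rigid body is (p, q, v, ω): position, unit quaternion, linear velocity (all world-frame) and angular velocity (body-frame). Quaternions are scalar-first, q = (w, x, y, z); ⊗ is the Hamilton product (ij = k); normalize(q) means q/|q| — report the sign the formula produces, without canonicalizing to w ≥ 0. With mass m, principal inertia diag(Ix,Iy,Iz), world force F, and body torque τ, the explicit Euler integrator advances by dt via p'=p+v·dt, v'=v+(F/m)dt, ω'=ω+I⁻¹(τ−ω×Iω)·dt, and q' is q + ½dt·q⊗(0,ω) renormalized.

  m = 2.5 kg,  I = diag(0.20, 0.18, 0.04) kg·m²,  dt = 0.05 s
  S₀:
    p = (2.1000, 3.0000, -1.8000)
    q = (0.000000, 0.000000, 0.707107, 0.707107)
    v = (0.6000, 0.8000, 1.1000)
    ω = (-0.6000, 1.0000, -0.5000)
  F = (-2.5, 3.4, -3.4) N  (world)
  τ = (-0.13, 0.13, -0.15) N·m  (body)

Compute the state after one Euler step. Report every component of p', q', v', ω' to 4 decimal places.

a = (-1.0000, 1.3600, -1.3600)
p + v·dt = (2.1300, 3.0400, -1.7450)
v + (F/m)dt = (0.5500, 0.8680, 1.0320)
ω×(Iω) gyroscopic = (0.0700, 0.0480, 0.0120)
(τ − ω×Iω)/I = (-1.0000, 0.4556, -4.0500)
ω' = ω + α·dt = (-0.6500, 1.0228, -0.7025)
2q̇ = q⊗(0,ω) = (-0.3535535, -1.0606605, -0.4242642, 0.4242642)
q' = normalize(q + ½dt·q⊗(0,ω)) = (-0.0088, -0.0265, 0.6962, 0.7174)

p' = (2.1300, 3.0400, -1.7450)
q' = (-0.0088, -0.0265, 0.6962, 0.7174)
v' = (0.5500, 0.8680, 1.0320)
ω' = (-0.6500, 1.0228, -0.7025)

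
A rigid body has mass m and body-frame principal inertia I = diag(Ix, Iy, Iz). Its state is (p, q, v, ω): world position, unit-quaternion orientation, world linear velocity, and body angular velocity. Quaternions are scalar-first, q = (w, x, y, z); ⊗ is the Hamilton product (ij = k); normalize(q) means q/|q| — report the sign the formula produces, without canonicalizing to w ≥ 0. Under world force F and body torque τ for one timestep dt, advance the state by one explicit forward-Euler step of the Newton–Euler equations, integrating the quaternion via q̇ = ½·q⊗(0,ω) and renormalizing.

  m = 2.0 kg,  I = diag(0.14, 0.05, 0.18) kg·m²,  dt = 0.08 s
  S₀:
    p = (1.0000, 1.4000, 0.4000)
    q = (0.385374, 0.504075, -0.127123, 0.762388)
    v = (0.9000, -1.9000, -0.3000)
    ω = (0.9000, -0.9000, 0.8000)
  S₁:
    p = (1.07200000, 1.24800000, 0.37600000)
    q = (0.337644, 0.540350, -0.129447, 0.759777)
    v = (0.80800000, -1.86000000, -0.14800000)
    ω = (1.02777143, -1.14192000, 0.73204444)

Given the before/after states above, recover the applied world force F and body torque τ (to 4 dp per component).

F = (-2.3000, 1.0000, 3.8000)
τ = (0.1300, -0.1800, -0.0800)

velocity change Δv = (-0.09200000, 0.04000000, 0.15200000)
applied force F = (-2.3000, 1.0000, 3.8000)
Δω = ω₁−ω₀ = (0.12777143, -0.24192000, -0.06795556)
applied torque τ = (0.1300, -0.1800, -0.0800)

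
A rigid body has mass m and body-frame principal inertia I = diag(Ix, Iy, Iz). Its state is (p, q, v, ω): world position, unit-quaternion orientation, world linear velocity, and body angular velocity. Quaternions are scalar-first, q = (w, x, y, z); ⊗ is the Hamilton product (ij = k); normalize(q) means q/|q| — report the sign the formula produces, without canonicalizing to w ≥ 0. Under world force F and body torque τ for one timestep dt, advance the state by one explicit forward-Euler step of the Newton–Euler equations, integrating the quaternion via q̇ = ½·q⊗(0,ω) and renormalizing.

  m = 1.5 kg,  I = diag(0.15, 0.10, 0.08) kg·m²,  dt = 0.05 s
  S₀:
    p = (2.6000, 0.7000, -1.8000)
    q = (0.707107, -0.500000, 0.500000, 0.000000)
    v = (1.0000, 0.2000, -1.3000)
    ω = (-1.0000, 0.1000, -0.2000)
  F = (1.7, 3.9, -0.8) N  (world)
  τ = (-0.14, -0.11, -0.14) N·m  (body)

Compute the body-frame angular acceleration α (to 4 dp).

gyro term ω×Iω = (0.0004, 0.0140, 0.0050)
α = I⁻¹(τ − ω×Iω) = (-0.9360, -1.2400, -1.8125)

α = (-0.9360, -1.2400, -1.8125)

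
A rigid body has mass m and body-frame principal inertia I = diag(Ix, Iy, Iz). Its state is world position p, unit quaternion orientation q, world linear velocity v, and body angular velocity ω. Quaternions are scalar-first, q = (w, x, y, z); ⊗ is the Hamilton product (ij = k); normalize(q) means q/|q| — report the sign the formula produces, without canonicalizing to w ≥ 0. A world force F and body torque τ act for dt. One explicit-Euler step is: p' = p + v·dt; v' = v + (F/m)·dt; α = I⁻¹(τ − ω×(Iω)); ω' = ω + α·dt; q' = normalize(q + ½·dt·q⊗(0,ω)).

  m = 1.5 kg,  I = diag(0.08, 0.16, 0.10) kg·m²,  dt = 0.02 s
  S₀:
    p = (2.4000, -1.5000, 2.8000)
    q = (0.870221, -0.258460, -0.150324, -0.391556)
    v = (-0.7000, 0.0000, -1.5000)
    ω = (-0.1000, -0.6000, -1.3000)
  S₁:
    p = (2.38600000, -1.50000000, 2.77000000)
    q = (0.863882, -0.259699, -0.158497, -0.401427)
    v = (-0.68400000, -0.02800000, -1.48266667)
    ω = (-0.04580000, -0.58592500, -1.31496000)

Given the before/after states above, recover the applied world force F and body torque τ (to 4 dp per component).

Δω = ω₁−ω₀ = (0.05420000, 0.01407500, -0.01496000)
I·α + gyro = (0.1700, 0.1100, -0.0700)
Δv = v₁−v₀ = (0.01600000, -0.02800000, 0.01733333)
F = m·Δv/dt = (1.2000, -2.1000, 1.3000)

F = (1.2000, -2.1000, 1.3000)
τ = (0.1700, 0.1100, -0.0700)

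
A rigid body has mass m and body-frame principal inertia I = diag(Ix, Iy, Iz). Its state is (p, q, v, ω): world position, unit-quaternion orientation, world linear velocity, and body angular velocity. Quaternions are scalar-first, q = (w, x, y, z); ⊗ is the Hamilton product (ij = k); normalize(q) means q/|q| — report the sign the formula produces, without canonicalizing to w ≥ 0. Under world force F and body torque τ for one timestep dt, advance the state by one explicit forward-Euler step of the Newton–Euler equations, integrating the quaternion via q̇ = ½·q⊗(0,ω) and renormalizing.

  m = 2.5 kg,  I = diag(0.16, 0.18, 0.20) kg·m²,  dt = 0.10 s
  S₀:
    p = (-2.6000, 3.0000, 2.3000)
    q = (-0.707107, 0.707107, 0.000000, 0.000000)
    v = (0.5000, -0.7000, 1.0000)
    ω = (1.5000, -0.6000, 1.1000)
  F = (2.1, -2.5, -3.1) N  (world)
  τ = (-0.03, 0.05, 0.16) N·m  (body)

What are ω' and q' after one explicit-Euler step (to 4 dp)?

ω' = (1.4895, -0.5356, 1.1890)
q' = (-0.7565, 0.6510, -0.0176, -0.0598)

ω×(Iω) gyroscopic = (-0.0132, -0.0660, -0.0180)
(τ − ω×Iω)/I = (-0.1050, 0.6444, 0.8900)
ω + α·dt = (1.4895, -0.5356, 1.1890)
q⊗(0,ω) = (-1.0606605, -1.0606605, -0.3535535, -1.2020819)
q + ½dt·q⊗(0,ω), renormalized = (-0.7565, 0.6510, -0.0176, -0.0598)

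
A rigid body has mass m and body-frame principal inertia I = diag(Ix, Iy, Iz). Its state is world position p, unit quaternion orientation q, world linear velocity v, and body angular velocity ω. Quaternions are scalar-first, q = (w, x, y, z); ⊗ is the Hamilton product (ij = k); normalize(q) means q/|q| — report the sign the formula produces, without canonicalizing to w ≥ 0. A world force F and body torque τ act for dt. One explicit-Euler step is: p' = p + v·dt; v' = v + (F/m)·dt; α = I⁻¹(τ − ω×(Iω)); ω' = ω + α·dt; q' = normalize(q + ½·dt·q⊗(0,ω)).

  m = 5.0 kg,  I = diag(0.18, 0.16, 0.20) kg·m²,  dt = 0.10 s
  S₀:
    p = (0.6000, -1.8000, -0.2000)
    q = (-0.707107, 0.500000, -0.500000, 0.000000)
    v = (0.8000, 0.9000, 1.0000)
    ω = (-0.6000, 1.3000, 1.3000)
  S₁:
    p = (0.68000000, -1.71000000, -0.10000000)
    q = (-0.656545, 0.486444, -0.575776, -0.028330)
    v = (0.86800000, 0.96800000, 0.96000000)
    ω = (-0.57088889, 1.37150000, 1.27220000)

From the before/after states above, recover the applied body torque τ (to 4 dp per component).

τ = (0.1200, 0.1300, -0.0400)

Δω = ω₁−ω₀ = (0.02911111, 0.07150000, -0.02780000)
ω₀×(Iω₀) = (0.0676, 0.0156, 0.0156)
I·α + gyro = (0.1200, 0.1300, -0.0400)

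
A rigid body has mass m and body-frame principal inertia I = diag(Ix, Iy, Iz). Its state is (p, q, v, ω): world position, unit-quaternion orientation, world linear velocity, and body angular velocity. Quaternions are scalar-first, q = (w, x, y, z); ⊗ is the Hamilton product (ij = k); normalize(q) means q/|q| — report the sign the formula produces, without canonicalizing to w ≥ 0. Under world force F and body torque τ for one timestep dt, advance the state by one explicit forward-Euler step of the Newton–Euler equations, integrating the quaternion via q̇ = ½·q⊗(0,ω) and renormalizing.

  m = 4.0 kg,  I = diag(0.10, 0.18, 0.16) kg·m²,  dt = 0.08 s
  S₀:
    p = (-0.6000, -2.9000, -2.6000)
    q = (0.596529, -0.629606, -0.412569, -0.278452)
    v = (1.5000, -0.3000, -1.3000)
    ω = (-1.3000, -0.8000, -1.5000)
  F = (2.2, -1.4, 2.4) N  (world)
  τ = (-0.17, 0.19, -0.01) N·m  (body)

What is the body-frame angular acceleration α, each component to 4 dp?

gyro term ω×Iω = (-0.0240, -0.1170, 0.0832)
α = I⁻¹(τ − ω×Iω) = (-1.4600, 1.7056, -0.5825)

α = (-1.4600, 1.7056, -0.5825)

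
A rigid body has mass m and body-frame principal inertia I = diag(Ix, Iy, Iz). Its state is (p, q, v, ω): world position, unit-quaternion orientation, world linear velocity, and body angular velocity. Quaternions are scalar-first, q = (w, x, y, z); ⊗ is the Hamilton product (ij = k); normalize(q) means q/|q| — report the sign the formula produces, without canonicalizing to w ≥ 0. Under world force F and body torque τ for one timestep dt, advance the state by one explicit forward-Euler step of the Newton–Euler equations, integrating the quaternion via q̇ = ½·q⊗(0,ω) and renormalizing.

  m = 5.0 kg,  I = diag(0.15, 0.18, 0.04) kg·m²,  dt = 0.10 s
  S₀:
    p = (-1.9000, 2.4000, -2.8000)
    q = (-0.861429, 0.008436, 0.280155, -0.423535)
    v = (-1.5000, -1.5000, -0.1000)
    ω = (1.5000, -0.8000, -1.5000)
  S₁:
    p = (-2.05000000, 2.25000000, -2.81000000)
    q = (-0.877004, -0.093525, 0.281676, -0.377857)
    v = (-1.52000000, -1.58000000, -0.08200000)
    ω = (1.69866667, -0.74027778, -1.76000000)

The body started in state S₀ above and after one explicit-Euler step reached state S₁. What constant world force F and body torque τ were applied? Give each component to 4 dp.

ω₁ − ω₀ = (0.19866667, 0.05972222, -0.26000000)
applied torque τ = (0.1300, -0.1400, -0.1400)
Δv = v₁−v₀ = (-0.02000000, -0.08000000, 0.01800000)
applied force F = (-1.0000, -4.0000, 0.9000)

F = (-1.0000, -4.0000, 0.9000)
τ = (0.1300, -0.1400, -0.1400)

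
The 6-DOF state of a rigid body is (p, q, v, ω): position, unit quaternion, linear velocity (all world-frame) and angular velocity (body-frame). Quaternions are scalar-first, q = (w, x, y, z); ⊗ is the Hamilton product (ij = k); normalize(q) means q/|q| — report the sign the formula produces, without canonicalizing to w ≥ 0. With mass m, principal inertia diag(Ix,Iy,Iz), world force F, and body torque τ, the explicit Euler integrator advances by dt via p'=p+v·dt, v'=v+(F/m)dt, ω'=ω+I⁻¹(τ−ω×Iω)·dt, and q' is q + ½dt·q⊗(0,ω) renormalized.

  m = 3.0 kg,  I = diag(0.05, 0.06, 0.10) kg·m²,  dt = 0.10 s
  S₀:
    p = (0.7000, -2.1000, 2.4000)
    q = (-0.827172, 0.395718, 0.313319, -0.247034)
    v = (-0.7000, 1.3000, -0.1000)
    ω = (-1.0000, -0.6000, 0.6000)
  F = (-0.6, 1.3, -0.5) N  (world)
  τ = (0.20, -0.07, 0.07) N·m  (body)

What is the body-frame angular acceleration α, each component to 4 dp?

ω×(Iω) gyroscopic = (-0.0144, 0.0300, 0.0060)
angular accel α = (4.2880, -1.6667, 0.6400)

α = (4.2880, -1.6667, 0.6400)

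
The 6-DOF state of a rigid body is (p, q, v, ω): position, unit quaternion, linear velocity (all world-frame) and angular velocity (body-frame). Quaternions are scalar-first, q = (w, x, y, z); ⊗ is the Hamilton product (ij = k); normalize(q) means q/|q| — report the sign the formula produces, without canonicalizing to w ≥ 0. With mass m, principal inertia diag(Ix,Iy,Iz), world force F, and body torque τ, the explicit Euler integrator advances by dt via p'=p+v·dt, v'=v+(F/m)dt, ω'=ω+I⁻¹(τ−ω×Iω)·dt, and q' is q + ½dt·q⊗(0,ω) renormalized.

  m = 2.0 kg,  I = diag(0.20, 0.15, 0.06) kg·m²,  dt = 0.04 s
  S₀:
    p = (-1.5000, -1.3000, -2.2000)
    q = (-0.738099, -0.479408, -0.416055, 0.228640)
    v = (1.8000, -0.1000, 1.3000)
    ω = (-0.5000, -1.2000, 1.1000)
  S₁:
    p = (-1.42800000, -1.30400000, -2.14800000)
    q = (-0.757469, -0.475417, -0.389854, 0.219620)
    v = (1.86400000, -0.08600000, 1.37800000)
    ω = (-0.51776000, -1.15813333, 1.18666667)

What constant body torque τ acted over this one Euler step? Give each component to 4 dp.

Δω = ω₁−ω₀ = (-0.01776000, 0.04186667, 0.08666667)
ω₀×(Iω₀) = (0.1188, -0.0770, -0.0300)
τ = I·(Δω/dt) + ω₀×(Iω₀) = (0.0300, 0.0800, 0.1000)

τ = (0.0300, 0.0800, 0.1000)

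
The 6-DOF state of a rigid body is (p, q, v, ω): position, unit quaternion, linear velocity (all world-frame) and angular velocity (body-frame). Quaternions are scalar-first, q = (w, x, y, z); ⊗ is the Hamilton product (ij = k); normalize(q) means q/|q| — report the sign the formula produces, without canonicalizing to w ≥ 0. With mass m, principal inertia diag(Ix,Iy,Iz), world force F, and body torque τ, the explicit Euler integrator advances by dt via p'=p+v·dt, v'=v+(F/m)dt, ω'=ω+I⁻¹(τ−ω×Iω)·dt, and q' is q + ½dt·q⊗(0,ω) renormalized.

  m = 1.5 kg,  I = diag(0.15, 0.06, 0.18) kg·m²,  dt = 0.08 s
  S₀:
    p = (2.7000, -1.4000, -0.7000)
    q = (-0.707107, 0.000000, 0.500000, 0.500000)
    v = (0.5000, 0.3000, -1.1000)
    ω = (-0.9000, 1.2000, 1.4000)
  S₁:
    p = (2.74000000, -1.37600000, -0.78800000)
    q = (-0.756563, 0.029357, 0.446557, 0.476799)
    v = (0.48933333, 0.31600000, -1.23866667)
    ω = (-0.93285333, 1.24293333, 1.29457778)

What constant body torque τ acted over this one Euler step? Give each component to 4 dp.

rate change Δω = (-0.03285333, 0.04293333, -0.10542222)
ω₀×(Iω₀) = (0.2016, 0.0378, 0.0972)
I·α + gyro = (0.1400, 0.0700, -0.1400)

τ = (0.1400, 0.0700, -0.1400)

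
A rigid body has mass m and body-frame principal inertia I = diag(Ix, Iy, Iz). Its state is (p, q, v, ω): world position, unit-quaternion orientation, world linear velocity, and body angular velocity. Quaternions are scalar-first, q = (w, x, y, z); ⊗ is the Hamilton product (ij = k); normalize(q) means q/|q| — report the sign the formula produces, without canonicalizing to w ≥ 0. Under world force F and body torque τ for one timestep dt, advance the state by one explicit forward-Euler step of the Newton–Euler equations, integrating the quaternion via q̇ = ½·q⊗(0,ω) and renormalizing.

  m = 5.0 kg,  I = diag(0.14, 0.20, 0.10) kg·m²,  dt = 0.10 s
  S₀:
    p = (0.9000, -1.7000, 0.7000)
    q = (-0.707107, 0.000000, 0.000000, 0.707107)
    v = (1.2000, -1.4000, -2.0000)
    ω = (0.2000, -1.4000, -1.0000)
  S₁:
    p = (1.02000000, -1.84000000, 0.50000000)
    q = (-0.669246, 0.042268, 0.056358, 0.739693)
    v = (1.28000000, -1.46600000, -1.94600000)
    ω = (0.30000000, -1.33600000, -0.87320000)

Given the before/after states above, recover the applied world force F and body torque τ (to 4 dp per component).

F = (4.0000, -3.3000, 2.7000)
τ = (0.0000, 0.1200, 0.1100)

Δv = v₁−v₀ = (0.08000000, -0.06600000, 0.05400000)
F = m·Δv/dt = (4.0000, -3.3000, 2.7000)
ω₁ − ω₀ = (0.10000000, 0.06400000, 0.12680000)
ω₀×(Iω₀) = (-0.1400, -0.0080, -0.0168)
I·α + gyro = (0.0000, 0.1200, 0.1100)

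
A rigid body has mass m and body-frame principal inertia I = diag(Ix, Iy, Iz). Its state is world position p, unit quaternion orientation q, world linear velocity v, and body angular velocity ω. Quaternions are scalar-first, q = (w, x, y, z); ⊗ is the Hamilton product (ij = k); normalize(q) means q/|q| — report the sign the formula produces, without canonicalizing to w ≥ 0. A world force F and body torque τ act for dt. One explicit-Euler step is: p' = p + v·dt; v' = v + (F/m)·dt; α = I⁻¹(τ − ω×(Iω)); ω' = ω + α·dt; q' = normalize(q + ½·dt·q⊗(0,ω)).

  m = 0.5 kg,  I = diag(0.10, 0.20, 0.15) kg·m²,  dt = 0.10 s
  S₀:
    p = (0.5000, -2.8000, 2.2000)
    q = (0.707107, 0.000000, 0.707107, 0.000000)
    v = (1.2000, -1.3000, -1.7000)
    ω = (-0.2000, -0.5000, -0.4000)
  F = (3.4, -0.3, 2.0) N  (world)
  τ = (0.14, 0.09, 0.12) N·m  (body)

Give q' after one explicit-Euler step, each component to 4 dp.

2q̇ = q⊗(0,ω) = (0.3535535, -0.4242642, -0.3535535, -0.1414214)
q' = normalize(q + ½dt·q⊗(0,ω)) = (0.7244, -0.0212, 0.6890, -0.0071)

q' = (0.7244, -0.0212, 0.6890, -0.0071)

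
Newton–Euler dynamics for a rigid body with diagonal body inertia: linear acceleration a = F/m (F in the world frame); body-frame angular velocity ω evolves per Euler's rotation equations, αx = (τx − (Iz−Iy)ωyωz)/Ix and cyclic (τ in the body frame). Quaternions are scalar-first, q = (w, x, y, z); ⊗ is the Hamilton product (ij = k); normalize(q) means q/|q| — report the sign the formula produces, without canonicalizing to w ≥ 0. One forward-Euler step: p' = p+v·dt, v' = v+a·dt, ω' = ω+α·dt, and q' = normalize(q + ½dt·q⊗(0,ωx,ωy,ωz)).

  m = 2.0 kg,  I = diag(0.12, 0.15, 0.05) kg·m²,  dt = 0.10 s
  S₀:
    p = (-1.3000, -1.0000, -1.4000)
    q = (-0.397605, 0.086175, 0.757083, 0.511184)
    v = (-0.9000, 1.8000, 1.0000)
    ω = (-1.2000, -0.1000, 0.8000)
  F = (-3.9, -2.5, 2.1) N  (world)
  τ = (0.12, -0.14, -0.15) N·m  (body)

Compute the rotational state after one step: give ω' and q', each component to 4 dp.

gyro term ω×Iω = (0.0080, -0.0672, 0.0036)
angular accel α = (0.9333, -0.4853, -3.0720)
new body rate ω' = (-1.1067, -0.1485, 0.4928)
2q̇ = q⊗(0,ω) = (-0.2298289, 1.1339108, -0.6426003, 0.5817981)
q + ½dt·q⊗(0,ω), renormalized = (-0.4080, 0.1425, 0.7231, 0.5389)

ω' = (-1.1067, -0.1485, 0.4928)
q' = (-0.4080, 0.1425, 0.7231, 0.5389)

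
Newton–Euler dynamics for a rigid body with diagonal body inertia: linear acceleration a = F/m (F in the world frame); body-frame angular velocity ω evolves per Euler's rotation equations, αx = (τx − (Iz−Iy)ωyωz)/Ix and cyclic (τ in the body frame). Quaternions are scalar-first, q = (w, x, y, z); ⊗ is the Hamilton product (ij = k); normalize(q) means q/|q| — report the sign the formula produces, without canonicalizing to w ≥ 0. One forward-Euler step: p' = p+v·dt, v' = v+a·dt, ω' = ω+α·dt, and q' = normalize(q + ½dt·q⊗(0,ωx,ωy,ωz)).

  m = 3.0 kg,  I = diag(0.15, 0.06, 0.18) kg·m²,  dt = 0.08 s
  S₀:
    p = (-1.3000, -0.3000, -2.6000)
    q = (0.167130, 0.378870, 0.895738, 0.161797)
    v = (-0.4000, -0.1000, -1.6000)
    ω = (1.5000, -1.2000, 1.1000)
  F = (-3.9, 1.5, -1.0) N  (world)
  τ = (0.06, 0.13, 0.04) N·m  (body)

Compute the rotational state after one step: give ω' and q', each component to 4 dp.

(τ − ω×Iω)/I = (1.4560, 2.9917, -0.6778)
new body rate ω' = (1.6165, -0.9607, 1.0458)
2q̇ = q⊗(0,ω) = (0.3286039, 1.4301632, -0.3746175, -1.6144080)
updated quaternion q' = (0.1796, 0.4344, 0.8773, 0.0968)

ω' = (1.6165, -0.9607, 1.0458)
q' = (0.1796, 0.4344, 0.8773, 0.0968)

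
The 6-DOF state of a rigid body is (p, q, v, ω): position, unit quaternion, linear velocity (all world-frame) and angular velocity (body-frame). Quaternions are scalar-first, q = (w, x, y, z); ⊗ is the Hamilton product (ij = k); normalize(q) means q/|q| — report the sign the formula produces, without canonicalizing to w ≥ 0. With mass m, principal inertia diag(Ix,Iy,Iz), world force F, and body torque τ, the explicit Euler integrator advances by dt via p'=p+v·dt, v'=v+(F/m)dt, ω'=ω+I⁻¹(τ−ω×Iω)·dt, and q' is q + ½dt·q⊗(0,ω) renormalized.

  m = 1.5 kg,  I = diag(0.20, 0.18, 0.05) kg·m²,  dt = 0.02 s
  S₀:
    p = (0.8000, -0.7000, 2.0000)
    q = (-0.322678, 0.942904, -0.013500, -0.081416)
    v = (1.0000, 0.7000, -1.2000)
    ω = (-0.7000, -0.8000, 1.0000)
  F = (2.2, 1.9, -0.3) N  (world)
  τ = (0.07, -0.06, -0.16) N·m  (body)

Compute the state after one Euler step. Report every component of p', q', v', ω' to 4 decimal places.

p + v·dt = (0.8200, -0.6860, 1.9760)
v' = v + a·dt = (1.0293, 0.7253, -1.2040)
angular accel α = (-0.1700, 0.2500, -2.9760)
ω + α·dt = (-0.7034, -0.7950, 0.9405)
q⊗(0,ω) = (0.7306488, 0.1472418, -0.6277704, -1.0864512)
updated quaternion q' = (-0.3153, 0.9443, -0.0198, -0.0923)

p' = (0.8200, -0.6860, 1.9760)
q' = (-0.3153, 0.9443, -0.0198, -0.0923)
v' = (1.0293, 0.7253, -1.2040)
ω' = (-0.7034, -0.7950, 0.9405)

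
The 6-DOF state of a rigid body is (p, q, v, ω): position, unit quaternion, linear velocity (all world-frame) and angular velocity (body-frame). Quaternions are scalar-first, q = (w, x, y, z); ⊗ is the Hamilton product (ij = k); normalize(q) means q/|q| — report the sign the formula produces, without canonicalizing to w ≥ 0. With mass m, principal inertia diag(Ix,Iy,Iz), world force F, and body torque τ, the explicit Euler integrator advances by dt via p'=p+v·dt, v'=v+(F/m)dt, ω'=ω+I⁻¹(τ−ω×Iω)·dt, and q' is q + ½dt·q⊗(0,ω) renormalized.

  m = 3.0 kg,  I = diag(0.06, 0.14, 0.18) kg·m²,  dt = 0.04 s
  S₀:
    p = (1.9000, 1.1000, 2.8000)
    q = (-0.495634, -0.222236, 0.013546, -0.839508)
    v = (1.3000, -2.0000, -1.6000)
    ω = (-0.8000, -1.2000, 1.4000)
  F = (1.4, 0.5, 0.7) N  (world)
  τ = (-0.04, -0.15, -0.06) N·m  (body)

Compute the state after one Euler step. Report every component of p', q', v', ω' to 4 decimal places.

ω×(Iω) gyroscopic = (-0.0672, 0.1344, 0.0768)
angular accel α = (0.4533, -2.0314, -0.7600)
ω + α·dt = (-0.7819, -1.2813, 1.3696)
q⊗(0,ω) = (1.0137776, -0.5919380, 1.5774976, -0.4163676)
q + ½dt·q⊗(0,ω), renormalized = (-0.4750, -0.2339, 0.0451, -0.8472)
p + v·dt = (1.9520, 1.0200, 2.7360)
v + (F/m)dt = (1.3187, -1.9933, -1.5907)

p' = (1.9520, 1.0200, 2.7360)
q' = (-0.4750, -0.2339, 0.0451, -0.8472)
v' = (1.3187, -1.9933, -1.5907)
ω' = (-0.7819, -1.2813, 1.3696)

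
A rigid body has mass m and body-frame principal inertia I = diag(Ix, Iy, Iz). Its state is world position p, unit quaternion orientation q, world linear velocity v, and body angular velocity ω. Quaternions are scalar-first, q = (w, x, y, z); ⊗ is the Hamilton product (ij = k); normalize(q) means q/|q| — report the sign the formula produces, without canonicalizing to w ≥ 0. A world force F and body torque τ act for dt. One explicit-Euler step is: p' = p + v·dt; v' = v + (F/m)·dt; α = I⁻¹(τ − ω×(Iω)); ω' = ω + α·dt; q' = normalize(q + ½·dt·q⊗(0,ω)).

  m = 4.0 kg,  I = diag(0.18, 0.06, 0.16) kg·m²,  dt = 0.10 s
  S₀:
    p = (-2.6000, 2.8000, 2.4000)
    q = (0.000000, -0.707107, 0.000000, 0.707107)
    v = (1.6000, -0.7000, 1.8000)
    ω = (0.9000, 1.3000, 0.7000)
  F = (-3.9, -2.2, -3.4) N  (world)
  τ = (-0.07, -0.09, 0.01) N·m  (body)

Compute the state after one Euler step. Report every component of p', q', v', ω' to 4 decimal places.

p' = (-2.4400, 2.7300, 2.5800)
q' = (0.0070, -0.7503, 0.0564, 0.6587)
v' = (1.5025, -0.7550, 1.7150)
ω' = (0.8106, 1.1290, 0.7940)

precession coupling ω×(Iω) = (0.0910, 0.0126, -0.1404)
angular accel α = (-0.8944, -1.7100, 0.9400)
ω' = ω + α·dt = (0.8106, 1.1290, 0.7940)
q⊗(0,ω) = (0.1414214, -0.9192391, 1.1313712, -0.9192391)
q + ½dt·q⊗(0,ω), renormalized = (0.0070, -0.7503, 0.0564, 0.6587)
new position p' = (-2.4400, 2.7300, 2.5800)
new velocity v' = (1.5025, -0.7550, 1.7150)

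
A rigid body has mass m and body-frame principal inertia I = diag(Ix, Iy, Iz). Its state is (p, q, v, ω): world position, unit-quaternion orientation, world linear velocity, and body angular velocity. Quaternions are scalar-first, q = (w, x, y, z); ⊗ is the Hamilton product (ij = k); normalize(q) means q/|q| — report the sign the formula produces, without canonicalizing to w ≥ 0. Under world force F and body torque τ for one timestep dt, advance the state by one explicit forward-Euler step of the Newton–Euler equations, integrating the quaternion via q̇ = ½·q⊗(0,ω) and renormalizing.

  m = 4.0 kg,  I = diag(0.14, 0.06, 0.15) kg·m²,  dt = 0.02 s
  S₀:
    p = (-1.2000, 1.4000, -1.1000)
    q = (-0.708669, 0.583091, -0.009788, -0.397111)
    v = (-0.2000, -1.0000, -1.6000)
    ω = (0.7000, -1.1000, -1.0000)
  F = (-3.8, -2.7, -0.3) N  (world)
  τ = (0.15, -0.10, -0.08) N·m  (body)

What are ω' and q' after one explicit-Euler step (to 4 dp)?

ω' = (0.7073, -1.1357, -1.0189)
q' = (-0.7167, 0.5738, 0.0011, -0.3963)

(τ − ω×Iω)/I = (0.3643, -1.7833, -0.9440)
ω + α·dt = (0.7073, -1.1357, -1.0189)
q⊗(0,ω) = (-0.8160415, -0.9231024, 1.0846492, 0.0741205)
updated quaternion q' = (-0.7167, 0.5738, 0.0011, -0.3963)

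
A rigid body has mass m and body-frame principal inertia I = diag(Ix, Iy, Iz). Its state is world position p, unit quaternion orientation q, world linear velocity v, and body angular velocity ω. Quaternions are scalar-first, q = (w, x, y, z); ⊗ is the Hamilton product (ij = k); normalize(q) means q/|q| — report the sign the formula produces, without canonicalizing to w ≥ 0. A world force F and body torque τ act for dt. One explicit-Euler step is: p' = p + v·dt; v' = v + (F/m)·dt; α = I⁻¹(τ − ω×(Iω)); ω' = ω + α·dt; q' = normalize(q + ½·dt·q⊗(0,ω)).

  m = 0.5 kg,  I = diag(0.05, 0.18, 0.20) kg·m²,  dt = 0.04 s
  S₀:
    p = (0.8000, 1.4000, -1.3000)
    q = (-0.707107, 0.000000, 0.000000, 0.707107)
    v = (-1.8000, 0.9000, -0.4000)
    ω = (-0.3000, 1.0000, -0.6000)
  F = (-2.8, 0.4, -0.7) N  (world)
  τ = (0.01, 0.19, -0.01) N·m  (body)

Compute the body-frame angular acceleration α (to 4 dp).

α = (0.4400, 1.2056, 0.1450)

precession coupling ω×(Iω) = (-0.0120, -0.0270, -0.0390)
(τ − ω×Iω)/I = (0.4400, 1.2056, 0.1450)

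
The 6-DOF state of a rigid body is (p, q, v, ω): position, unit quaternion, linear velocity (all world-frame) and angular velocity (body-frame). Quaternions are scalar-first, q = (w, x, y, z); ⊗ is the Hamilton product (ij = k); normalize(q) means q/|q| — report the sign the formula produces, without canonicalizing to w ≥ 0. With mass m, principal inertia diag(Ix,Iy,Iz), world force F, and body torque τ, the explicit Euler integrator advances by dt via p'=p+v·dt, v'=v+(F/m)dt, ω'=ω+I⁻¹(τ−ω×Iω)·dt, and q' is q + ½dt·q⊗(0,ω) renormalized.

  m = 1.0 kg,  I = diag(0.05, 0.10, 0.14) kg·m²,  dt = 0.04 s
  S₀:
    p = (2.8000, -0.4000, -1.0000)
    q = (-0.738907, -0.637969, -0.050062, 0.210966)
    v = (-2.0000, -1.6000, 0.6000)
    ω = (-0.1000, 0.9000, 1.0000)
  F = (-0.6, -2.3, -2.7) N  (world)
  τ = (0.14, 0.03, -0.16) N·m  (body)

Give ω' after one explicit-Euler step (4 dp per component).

α = I⁻¹(τ − ω×Iω) = (2.0800, 0.2100, -1.1107)
ω' = ω + α·dt = (-0.0168, 0.9084, 0.9556)

ω' = (-0.0168, 0.9084, 0.9556)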